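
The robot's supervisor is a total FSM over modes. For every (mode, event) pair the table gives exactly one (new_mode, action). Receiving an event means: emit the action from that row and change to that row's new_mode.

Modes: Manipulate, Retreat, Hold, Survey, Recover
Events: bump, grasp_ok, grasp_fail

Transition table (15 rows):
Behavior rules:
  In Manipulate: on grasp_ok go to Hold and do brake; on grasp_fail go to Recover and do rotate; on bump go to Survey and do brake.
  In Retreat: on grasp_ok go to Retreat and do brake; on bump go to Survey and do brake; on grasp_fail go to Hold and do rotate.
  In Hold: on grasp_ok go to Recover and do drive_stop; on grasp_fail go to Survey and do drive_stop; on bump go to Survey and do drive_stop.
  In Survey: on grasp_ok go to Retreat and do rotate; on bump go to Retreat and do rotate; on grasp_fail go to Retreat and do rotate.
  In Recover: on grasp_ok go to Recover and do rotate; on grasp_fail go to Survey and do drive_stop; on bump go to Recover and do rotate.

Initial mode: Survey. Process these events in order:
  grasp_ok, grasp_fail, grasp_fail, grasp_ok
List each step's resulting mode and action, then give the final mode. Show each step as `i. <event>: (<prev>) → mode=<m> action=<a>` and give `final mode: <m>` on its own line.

final mode: Retreat

1. grasp_ok: (Survey) → mode=Retreat action=rotate
2. grasp_fail: (Retreat) → mode=Hold action=rotate
3. grasp_fail: (Hold) → mode=Survey action=drive_stop
4. grasp_ok: (Survey) → mode=Retreat action=rotate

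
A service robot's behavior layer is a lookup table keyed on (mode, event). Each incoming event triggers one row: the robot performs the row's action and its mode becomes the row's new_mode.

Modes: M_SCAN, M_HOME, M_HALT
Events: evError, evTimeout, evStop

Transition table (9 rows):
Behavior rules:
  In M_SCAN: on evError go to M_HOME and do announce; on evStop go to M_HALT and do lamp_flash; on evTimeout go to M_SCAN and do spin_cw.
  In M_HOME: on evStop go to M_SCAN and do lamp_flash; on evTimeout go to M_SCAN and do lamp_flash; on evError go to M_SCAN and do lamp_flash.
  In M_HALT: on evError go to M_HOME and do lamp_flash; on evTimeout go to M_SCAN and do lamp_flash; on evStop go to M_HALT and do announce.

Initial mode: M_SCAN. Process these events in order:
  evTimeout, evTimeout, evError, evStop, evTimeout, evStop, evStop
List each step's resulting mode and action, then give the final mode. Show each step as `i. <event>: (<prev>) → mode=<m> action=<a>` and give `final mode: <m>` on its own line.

1. evTimeout: (M_SCAN) → mode=M_SCAN action=spin_cw
2. evTimeout: (M_SCAN) → mode=M_SCAN action=spin_cw
3. evError: (M_SCAN) → mode=M_HOME action=announce
4. evStop: (M_HOME) → mode=M_SCAN action=lamp_flash
5. evTimeout: (M_SCAN) → mode=M_SCAN action=spin_cw
6. evStop: (M_SCAN) → mode=M_HALT action=lamp_flash
7. evStop: (M_HALT) → mode=M_HALT action=announce

final mode: M_HALT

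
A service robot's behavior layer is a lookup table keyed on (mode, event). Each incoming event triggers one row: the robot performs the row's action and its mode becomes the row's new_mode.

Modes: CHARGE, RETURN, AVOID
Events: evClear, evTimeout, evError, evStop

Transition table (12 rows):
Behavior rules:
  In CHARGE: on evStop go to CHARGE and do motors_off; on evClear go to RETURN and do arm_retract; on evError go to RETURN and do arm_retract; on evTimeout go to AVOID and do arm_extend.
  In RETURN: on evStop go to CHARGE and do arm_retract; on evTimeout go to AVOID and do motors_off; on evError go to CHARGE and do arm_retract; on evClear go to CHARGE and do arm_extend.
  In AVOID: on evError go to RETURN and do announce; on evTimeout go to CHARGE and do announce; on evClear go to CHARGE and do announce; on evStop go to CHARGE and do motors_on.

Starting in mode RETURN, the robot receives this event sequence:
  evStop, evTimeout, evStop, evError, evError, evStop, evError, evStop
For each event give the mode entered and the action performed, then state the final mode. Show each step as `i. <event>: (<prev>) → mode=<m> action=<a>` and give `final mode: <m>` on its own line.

final mode: CHARGE

1. evStop: (RETURN) → mode=CHARGE action=arm_retract
2. evTimeout: (CHARGE) → mode=AVOID action=arm_extend
3. evStop: (AVOID) → mode=CHARGE action=motors_on
4. evError: (CHARGE) → mode=RETURN action=arm_retract
5. evError: (RETURN) → mode=CHARGE action=arm_retract
6. evStop: (CHARGE) → mode=CHARGE action=motors_off
7. evError: (CHARGE) → mode=RETURN action=arm_retract
8. evStop: (RETURN) → mode=CHARGE action=arm_retract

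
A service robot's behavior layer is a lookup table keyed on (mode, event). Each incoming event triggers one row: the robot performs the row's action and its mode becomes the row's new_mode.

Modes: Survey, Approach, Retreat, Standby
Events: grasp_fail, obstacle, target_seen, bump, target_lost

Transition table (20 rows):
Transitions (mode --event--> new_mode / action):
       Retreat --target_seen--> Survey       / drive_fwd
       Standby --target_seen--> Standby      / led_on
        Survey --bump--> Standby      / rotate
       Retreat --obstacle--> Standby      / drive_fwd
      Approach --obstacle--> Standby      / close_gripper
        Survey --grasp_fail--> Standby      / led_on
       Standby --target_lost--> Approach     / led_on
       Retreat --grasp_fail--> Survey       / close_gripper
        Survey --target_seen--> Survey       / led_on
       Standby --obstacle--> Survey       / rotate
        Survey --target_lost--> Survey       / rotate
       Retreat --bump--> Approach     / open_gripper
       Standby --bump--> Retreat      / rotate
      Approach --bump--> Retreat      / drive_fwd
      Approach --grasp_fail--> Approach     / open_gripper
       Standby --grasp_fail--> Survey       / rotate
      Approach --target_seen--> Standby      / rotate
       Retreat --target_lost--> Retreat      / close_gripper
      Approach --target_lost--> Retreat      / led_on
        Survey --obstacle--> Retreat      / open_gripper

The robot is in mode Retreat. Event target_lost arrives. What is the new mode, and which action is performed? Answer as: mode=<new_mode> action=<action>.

mode=Retreat action=close_gripper

current mode = Retreat; filter table to that mode:
  (Retreat, target_seen) → (Survey, drive_fwd)
  (Retreat, obstacle) → (Standby, drive_fwd)
  (Retreat, grasp_fail) → (Survey, close_gripper)
  (Retreat, bump) → (Approach, open_gripper)
  (Retreat, target_lost) → (Retreat, close_gripper)  ← event matches
event = target_lost selects (Retreat, close_gripper)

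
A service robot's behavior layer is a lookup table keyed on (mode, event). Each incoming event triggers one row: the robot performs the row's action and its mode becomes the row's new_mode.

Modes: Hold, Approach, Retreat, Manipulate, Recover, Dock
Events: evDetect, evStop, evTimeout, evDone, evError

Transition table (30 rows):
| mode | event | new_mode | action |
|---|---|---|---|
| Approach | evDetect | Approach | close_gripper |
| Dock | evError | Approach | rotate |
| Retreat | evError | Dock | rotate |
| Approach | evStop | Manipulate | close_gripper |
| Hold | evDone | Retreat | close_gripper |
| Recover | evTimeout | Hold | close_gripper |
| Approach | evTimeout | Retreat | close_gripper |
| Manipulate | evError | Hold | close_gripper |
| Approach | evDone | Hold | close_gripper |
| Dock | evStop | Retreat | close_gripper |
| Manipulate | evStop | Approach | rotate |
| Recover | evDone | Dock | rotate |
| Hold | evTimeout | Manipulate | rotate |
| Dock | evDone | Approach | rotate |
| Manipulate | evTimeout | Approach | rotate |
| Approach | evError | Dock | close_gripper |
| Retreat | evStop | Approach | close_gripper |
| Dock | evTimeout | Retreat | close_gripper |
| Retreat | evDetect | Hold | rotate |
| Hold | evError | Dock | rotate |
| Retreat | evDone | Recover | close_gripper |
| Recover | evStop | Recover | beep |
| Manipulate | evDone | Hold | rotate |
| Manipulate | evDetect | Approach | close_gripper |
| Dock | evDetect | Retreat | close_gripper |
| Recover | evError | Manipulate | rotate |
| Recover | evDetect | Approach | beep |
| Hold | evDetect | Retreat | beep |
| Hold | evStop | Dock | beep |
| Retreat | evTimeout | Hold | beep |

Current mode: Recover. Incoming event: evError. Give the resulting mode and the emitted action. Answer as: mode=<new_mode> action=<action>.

current mode = Recover; filter table to that mode:
  (Recover, evTimeout) → (Hold, close_gripper)
  (Recover, evDone) → (Dock, rotate)
  (Recover, evStop) → (Recover, beep)
  (Recover, evError) → (Manipulate, rotate)  ← event matches
  (Recover, evDetect) → (Approach, beep)
event = evError selects (Manipulate, rotate)

mode=Manipulate action=rotate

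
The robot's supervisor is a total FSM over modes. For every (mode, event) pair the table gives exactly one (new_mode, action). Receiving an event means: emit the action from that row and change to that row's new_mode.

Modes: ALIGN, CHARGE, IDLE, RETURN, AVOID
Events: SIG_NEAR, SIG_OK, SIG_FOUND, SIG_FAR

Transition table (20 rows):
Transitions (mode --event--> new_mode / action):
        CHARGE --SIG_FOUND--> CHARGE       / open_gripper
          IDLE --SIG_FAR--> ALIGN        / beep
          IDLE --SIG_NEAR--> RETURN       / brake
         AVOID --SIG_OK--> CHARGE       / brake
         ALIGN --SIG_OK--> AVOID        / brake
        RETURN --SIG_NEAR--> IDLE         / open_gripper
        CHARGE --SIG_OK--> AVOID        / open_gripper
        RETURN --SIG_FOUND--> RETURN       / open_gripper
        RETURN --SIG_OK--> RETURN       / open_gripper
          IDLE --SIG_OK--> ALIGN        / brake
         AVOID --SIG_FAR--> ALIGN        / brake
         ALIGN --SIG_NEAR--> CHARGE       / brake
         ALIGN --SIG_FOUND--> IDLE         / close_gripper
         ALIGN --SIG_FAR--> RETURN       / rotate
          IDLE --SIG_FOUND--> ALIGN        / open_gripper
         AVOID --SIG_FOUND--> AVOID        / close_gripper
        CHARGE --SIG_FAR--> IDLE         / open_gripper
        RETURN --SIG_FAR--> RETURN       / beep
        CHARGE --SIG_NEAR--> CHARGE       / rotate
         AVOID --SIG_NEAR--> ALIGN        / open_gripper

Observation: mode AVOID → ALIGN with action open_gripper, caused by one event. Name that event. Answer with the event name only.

SIG_NEAR

try SIG_NEAR: (AVOID, SIG_NEAR) → (ALIGN, open_gripper)  ← matches
try SIG_OK: (AVOID, SIG_OK) → (CHARGE, brake)
try SIG_FOUND: (AVOID, SIG_FOUND) → (AVOID, close_gripper)
try SIG_FAR: (AVOID, SIG_FAR) → (ALIGN, brake)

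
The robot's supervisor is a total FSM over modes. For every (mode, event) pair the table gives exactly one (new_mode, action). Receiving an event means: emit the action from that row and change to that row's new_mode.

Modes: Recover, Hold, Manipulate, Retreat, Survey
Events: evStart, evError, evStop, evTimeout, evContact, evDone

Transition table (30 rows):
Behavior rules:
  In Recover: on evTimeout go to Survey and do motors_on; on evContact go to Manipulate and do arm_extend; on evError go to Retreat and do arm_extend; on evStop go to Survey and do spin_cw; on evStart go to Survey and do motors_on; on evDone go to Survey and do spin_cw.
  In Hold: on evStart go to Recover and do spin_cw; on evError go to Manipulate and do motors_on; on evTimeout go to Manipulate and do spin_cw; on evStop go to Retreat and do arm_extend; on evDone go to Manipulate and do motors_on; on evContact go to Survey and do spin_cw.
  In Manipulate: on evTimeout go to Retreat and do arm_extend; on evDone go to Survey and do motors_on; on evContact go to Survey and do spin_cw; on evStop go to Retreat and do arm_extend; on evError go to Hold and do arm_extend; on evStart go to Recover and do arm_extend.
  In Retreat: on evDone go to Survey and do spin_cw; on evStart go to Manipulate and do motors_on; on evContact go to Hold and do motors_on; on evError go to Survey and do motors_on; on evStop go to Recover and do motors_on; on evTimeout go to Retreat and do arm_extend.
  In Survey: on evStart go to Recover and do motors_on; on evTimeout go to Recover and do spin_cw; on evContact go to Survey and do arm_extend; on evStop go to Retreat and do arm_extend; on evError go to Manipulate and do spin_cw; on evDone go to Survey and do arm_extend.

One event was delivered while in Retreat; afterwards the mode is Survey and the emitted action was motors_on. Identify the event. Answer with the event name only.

try evStart: (Retreat, evStart) → (Manipulate, motors_on)
try evError: (Retreat, evError) → (Survey, motors_on)  ← matches
try evStop: (Retreat, evStop) → (Recover, motors_on)
try evTimeout: (Retreat, evTimeout) → (Retreat, arm_extend)
try evContact: (Retreat, evContact) → (Hold, motors_on)
try evDone: (Retreat, evDone) → (Survey, spin_cw)

evError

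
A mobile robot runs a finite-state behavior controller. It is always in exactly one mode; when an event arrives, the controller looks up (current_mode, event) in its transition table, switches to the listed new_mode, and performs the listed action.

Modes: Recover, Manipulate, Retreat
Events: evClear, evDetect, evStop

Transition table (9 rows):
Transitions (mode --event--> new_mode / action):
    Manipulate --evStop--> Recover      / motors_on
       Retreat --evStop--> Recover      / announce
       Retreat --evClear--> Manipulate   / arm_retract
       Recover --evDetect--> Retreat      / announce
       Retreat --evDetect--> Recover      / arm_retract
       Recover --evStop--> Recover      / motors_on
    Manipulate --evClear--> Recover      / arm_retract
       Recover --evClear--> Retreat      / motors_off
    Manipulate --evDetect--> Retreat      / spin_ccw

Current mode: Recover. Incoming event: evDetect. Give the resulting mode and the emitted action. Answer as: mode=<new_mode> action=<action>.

mode=Retreat action=announce

current mode = Recover; filter table to that mode:
  (Recover, evDetect) → (Retreat, announce)  ← event matches
  (Recover, evStop) → (Recover, motors_on)
  (Recover, evClear) → (Retreat, motors_off)
event = evDetect selects (Retreat, announce)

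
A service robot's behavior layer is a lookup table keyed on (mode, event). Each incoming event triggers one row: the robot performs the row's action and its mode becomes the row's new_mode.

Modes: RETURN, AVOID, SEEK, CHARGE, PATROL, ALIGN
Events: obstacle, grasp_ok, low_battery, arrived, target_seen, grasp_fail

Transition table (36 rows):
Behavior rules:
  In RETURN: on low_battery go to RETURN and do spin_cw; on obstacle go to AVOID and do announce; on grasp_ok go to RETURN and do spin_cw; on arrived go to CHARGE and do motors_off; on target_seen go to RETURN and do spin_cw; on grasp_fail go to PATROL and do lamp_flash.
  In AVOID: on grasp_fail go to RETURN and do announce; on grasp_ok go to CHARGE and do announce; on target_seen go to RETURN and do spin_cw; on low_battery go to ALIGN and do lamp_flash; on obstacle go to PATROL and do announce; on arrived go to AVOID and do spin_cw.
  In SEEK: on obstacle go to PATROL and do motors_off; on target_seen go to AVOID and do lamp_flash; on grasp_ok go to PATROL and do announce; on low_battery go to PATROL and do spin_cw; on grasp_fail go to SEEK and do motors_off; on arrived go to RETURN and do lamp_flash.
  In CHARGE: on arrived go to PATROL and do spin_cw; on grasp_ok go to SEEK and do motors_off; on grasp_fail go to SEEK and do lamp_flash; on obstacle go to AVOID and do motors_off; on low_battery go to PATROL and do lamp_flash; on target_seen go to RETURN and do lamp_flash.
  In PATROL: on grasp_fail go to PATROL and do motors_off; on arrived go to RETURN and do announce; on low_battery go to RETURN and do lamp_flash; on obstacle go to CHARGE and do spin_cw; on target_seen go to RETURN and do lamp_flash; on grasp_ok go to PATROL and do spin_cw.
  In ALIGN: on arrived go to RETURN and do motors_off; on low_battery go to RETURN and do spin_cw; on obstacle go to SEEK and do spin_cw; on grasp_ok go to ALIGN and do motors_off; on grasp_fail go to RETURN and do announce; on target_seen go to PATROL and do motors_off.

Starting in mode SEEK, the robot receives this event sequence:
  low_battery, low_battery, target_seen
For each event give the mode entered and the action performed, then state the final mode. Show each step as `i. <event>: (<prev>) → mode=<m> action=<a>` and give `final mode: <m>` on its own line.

final mode: RETURN

1. low_battery: (SEEK) → mode=PATROL action=spin_cw
2. low_battery: (PATROL) → mode=RETURN action=lamp_flash
3. target_seen: (RETURN) → mode=RETURN action=spin_cw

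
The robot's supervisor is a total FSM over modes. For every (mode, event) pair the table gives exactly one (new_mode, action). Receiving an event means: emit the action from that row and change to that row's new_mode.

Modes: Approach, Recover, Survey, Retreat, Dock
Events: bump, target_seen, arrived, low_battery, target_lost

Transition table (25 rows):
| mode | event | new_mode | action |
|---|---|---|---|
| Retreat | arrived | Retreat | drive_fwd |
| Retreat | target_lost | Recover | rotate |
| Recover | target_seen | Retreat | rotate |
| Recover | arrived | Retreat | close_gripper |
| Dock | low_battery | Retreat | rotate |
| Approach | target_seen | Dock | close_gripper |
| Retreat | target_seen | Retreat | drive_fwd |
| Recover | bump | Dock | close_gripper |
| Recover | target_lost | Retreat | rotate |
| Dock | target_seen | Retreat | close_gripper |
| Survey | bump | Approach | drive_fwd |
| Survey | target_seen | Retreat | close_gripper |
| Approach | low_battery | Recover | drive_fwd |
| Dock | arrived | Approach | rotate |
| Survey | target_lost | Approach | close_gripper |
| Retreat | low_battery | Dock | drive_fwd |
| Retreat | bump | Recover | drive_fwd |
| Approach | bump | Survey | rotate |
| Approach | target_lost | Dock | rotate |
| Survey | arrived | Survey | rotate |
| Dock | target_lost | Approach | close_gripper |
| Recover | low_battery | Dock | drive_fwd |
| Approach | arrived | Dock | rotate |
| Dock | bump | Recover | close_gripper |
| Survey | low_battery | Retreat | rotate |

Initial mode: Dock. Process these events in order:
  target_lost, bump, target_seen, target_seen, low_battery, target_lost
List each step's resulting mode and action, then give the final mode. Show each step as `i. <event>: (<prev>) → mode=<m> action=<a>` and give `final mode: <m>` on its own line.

1. target_lost: (Dock) → mode=Approach action=close_gripper
2. bump: (Approach) → mode=Survey action=rotate
3. target_seen: (Survey) → mode=Retreat action=close_gripper
4. target_seen: (Retreat) → mode=Retreat action=drive_fwd
5. low_battery: (Retreat) → mode=Dock action=drive_fwd
6. target_lost: (Dock) → mode=Approach action=close_gripper

final mode: Approach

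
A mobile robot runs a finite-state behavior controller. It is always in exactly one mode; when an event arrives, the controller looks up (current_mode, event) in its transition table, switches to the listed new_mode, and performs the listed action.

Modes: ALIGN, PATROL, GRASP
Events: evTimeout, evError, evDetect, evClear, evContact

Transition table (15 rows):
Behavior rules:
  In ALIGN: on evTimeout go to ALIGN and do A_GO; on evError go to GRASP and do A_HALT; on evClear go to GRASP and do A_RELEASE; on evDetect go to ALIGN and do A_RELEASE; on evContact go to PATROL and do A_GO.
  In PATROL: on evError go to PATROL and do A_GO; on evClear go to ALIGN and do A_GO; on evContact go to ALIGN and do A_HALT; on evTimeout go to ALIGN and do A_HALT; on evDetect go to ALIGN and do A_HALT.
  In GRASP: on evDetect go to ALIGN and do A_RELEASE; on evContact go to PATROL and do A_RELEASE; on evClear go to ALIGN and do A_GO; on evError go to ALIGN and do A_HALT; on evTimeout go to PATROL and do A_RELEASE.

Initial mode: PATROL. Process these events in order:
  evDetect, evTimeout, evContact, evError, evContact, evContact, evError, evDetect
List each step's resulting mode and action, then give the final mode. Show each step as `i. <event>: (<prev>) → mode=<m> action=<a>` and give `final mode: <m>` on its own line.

1. evDetect: (PATROL) → mode=ALIGN action=A_HALT
2. evTimeout: (ALIGN) → mode=ALIGN action=A_GO
3. evContact: (ALIGN) → mode=PATROL action=A_GO
4. evError: (PATROL) → mode=PATROL action=A_GO
5. evContact: (PATROL) → mode=ALIGN action=A_HALT
6. evContact: (ALIGN) → mode=PATROL action=A_GO
7. evError: (PATROL) → mode=PATROL action=A_GO
8. evDetect: (PATROL) → mode=ALIGN action=A_HALT

final mode: ALIGN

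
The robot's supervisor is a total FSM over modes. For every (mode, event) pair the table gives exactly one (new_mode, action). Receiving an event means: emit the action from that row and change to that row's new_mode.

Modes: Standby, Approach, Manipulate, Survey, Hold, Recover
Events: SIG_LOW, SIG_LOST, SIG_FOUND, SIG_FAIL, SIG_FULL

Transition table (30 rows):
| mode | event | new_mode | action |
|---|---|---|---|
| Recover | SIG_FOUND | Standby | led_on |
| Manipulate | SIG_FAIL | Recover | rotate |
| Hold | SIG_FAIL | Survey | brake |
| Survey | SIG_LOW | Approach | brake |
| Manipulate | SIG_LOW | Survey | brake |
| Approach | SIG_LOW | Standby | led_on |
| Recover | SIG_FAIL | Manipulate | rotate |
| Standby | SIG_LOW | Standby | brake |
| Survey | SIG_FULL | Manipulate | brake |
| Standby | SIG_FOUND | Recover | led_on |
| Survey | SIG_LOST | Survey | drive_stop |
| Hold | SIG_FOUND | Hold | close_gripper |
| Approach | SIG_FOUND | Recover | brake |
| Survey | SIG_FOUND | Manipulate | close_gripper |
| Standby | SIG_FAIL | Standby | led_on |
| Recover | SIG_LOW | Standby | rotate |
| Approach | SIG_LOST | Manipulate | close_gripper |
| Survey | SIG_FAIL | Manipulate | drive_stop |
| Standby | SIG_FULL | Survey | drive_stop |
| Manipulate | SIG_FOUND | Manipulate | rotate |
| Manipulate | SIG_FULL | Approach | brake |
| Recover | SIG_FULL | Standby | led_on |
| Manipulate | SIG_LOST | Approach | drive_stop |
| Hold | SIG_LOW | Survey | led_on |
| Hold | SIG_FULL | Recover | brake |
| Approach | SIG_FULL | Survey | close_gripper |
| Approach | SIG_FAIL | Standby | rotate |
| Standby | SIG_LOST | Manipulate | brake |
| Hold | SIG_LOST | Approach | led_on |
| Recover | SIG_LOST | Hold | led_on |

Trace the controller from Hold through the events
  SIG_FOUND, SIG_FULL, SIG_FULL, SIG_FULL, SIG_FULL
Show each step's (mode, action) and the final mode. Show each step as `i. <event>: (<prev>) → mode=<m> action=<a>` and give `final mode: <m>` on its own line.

1. SIG_FOUND: (Hold) → mode=Hold action=close_gripper
2. SIG_FULL: (Hold) → mode=Recover action=brake
3. SIG_FULL: (Recover) → mode=Standby action=led_on
4. SIG_FULL: (Standby) → mode=Survey action=drive_stop
5. SIG_FULL: (Survey) → mode=Manipulate action=brake

final mode: Manipulate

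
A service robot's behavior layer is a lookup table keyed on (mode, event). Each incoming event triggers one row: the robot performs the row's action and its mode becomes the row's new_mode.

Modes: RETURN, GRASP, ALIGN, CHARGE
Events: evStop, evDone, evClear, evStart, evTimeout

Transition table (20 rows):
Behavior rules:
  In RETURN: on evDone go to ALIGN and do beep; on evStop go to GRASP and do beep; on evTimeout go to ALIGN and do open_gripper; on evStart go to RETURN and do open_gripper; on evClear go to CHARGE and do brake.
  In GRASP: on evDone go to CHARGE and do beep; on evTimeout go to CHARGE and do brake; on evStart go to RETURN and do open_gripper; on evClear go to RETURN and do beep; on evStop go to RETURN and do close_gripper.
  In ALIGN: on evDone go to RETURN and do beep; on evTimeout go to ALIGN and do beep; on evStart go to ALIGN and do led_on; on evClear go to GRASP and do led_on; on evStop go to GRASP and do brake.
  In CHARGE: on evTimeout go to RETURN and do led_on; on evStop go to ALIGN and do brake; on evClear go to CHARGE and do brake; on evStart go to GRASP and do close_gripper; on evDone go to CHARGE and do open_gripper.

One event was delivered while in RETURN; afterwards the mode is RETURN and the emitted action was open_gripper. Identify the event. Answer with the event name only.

evStart

try evStop: (RETURN, evStop) → (GRASP, beep)
try evDone: (RETURN, evDone) → (ALIGN, beep)
try evClear: (RETURN, evClear) → (CHARGE, brake)
try evStart: (RETURN, evStart) → (RETURN, open_gripper)  ← matches
try evTimeout: (RETURN, evTimeout) → (ALIGN, open_gripper)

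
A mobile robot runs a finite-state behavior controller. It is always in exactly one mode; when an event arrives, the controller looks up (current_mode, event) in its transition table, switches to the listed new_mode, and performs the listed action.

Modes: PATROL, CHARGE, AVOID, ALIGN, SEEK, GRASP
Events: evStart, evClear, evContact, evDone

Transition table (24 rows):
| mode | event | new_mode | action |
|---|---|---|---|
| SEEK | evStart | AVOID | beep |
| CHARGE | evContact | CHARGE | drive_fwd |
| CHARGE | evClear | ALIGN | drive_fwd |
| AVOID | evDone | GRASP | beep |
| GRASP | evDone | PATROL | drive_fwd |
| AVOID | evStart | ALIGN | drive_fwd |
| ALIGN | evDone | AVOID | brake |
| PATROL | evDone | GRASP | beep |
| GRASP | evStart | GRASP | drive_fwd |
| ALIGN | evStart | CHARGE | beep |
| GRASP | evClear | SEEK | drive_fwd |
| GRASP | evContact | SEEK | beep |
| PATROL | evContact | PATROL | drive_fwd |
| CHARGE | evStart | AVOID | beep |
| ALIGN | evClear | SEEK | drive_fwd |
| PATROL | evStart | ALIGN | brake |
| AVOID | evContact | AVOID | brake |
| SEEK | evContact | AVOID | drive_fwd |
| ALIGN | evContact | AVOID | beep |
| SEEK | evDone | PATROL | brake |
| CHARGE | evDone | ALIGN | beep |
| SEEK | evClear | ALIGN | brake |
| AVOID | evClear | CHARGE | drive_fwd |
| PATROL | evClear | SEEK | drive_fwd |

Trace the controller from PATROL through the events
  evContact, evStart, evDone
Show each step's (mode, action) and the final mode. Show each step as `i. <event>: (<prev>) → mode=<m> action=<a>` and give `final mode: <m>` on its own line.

final mode: AVOID

1. evContact: (PATROL) → mode=PATROL action=drive_fwd
2. evStart: (PATROL) → mode=ALIGN action=brake
3. evDone: (ALIGN) → mode=AVOID action=brake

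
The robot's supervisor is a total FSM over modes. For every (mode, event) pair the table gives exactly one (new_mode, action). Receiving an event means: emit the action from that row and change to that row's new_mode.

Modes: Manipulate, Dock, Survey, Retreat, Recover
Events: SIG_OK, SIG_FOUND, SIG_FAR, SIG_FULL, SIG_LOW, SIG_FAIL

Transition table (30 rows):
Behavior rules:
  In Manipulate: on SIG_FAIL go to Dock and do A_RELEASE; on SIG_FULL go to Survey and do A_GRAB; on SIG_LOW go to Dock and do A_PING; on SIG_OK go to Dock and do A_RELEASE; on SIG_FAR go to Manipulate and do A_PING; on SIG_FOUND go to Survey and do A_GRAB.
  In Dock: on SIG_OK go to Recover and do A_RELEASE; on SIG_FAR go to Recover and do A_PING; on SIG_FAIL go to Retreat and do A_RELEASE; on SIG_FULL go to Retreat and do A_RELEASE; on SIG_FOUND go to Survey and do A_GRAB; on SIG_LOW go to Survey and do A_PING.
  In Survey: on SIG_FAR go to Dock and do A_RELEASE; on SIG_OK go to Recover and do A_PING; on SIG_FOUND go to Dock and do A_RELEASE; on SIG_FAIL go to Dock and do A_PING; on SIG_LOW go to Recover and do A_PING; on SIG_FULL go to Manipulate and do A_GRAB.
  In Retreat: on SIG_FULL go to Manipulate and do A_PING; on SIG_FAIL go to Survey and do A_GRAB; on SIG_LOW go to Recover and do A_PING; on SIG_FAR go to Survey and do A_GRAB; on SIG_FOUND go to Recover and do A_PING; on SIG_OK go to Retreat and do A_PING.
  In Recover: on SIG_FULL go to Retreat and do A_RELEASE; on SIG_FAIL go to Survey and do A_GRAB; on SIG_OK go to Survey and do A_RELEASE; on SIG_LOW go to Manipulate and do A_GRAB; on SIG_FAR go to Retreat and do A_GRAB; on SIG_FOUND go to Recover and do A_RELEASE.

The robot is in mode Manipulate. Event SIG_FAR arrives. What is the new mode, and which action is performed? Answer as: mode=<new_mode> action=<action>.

current mode = Manipulate; filter table to that mode:
  (Manipulate, SIG_FAIL) → (Dock, A_RELEASE)
  (Manipulate, SIG_FULL) → (Survey, A_GRAB)
  (Manipulate, SIG_LOW) → (Dock, A_PING)
  (Manipulate, SIG_OK) → (Dock, A_RELEASE)
  (Manipulate, SIG_FAR) → (Manipulate, A_PING)  ← event matches
  (Manipulate, SIG_FOUND) → (Survey, A_GRAB)
event = SIG_FAR selects (Manipulate, A_PING)

mode=Manipulate action=A_PING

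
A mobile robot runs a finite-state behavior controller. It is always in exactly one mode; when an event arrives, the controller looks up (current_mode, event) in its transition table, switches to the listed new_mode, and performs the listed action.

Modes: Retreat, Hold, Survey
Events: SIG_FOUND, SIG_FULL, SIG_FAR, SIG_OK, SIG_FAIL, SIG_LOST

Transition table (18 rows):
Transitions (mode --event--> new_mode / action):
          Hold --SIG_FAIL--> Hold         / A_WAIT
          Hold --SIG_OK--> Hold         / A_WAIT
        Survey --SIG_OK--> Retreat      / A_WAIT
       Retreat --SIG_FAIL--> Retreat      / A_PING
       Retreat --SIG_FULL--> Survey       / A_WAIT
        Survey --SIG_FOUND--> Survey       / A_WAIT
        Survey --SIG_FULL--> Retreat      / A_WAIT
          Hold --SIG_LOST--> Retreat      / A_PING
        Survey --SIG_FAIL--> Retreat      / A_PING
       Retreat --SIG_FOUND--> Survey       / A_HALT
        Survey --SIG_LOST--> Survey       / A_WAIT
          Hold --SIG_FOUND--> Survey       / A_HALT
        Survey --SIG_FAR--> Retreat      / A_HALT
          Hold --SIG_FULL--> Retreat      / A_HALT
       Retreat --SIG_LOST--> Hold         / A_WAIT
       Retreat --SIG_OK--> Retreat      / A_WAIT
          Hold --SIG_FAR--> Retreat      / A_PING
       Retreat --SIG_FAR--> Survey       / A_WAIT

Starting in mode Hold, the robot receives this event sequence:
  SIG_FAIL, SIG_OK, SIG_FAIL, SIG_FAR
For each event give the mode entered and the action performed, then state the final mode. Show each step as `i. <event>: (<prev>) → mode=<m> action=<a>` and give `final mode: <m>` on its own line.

1. SIG_FAIL: (Hold) → mode=Hold action=A_WAIT
2. SIG_OK: (Hold) → mode=Hold action=A_WAIT
3. SIG_FAIL: (Hold) → mode=Hold action=A_WAIT
4. SIG_FAR: (Hold) → mode=Retreat action=A_PING

final mode: Retreat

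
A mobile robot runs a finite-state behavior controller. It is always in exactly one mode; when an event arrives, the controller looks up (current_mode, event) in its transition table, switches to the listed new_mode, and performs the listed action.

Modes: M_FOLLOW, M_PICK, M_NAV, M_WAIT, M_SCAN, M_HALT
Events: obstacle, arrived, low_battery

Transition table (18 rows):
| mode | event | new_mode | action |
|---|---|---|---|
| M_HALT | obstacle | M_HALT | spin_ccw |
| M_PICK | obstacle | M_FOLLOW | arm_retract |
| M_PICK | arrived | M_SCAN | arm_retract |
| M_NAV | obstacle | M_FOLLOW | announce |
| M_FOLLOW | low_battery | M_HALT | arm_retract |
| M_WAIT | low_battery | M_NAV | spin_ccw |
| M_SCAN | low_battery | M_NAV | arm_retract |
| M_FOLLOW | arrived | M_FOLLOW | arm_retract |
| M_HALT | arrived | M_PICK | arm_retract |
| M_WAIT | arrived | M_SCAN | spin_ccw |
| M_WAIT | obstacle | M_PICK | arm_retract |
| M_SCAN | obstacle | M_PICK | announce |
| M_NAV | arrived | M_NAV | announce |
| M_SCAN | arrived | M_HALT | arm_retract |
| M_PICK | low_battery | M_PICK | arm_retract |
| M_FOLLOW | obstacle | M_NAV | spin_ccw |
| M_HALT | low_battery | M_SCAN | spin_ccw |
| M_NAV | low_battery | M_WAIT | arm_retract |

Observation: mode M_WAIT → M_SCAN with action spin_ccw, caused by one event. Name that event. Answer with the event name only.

try obstacle: (M_WAIT, obstacle) → (M_PICK, arm_retract)
try arrived: (M_WAIT, arrived) → (M_SCAN, spin_ccw)  ← matches
try low_battery: (M_WAIT, low_battery) → (M_NAV, spin_ccw)

arrived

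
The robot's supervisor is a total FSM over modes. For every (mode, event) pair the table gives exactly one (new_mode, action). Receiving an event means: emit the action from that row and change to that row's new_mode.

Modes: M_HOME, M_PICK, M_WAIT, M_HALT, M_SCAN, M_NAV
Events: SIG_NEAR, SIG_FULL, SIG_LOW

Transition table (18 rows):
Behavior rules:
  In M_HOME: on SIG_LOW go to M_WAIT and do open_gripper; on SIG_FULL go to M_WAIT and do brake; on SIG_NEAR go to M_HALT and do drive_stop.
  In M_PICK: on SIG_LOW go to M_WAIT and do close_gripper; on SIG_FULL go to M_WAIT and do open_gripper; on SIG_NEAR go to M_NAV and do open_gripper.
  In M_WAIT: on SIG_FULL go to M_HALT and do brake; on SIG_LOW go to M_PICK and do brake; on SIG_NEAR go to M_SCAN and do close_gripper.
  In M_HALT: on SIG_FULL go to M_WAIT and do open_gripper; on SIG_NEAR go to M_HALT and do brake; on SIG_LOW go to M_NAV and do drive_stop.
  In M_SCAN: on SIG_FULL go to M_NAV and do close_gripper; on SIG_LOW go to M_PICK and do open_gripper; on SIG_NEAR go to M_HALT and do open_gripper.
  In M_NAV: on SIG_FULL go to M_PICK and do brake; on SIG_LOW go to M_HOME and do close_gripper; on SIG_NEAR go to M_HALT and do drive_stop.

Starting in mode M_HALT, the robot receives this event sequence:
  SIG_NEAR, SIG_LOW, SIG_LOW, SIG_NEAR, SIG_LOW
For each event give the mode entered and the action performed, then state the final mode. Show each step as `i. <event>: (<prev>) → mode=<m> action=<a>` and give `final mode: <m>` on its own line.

1. SIG_NEAR: (M_HALT) → mode=M_HALT action=brake
2. SIG_LOW: (M_HALT) → mode=M_NAV action=drive_stop
3. SIG_LOW: (M_NAV) → mode=M_HOME action=close_gripper
4. SIG_NEAR: (M_HOME) → mode=M_HALT action=drive_stop
5. SIG_LOW: (M_HALT) → mode=M_NAV action=drive_stop

final mode: M_NAV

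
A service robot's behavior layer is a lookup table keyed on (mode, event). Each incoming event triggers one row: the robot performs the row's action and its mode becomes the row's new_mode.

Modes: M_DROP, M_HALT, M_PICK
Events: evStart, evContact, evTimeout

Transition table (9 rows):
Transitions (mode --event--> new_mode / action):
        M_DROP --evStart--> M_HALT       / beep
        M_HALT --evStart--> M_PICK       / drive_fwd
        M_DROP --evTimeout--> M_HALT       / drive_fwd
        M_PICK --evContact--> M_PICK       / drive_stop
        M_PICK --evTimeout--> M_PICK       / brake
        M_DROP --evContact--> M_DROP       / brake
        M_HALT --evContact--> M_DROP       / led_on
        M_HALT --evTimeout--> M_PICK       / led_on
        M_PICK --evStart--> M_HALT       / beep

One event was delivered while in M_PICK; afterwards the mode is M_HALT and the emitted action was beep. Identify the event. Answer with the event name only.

try evStart: (M_PICK, evStart) → (M_HALT, beep)  ← matches
try evContact: (M_PICK, evContact) → (M_PICK, drive_stop)
try evTimeout: (M_PICK, evTimeout) → (M_PICK, brake)

evStart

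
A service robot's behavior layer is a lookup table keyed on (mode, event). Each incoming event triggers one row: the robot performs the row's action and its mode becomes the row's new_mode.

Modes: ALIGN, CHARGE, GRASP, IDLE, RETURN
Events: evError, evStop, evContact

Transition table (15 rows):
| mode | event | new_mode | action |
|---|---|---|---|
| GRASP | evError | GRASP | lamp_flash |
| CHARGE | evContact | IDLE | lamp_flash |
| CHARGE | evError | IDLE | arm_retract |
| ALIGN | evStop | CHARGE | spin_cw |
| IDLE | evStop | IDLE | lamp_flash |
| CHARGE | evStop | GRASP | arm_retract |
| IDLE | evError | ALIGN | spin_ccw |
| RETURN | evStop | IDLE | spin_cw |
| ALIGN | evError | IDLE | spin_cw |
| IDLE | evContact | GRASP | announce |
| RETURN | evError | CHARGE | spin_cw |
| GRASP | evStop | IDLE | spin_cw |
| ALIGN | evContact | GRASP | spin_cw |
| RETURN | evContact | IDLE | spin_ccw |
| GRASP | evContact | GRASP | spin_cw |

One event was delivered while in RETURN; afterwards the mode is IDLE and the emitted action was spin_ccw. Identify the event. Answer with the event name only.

try evError: (RETURN, evError) → (CHARGE, spin_cw)
try evStop: (RETURN, evStop) → (IDLE, spin_cw)
try evContact: (RETURN, evContact) → (IDLE, spin_ccw)  ← matches

evContact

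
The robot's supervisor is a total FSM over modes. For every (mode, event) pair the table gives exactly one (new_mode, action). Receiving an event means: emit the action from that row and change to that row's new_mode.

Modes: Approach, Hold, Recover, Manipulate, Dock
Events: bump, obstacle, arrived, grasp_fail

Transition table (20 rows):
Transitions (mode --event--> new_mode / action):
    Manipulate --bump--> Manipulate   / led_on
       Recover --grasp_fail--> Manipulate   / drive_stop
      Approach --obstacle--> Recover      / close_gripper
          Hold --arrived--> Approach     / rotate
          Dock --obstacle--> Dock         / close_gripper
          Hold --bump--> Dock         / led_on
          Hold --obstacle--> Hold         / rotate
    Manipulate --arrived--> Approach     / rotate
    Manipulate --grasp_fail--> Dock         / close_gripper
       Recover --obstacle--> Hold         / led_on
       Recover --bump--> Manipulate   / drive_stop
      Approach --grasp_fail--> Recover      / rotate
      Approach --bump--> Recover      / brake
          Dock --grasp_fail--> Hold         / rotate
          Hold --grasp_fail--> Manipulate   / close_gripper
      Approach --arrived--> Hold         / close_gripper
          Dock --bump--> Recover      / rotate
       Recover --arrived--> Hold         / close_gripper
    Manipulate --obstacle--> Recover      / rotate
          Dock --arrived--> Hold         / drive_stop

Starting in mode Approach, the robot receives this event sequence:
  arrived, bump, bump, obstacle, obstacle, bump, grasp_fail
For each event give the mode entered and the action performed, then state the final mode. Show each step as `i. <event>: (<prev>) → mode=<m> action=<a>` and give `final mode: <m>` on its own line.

1. arrived: (Approach) → mode=Hold action=close_gripper
2. bump: (Hold) → mode=Dock action=led_on
3. bump: (Dock) → mode=Recover action=rotate
4. obstacle: (Recover) → mode=Hold action=led_on
5. obstacle: (Hold) → mode=Hold action=rotate
6. bump: (Hold) → mode=Dock action=led_on
7. grasp_fail: (Dock) → mode=Hold action=rotate

final mode: Hold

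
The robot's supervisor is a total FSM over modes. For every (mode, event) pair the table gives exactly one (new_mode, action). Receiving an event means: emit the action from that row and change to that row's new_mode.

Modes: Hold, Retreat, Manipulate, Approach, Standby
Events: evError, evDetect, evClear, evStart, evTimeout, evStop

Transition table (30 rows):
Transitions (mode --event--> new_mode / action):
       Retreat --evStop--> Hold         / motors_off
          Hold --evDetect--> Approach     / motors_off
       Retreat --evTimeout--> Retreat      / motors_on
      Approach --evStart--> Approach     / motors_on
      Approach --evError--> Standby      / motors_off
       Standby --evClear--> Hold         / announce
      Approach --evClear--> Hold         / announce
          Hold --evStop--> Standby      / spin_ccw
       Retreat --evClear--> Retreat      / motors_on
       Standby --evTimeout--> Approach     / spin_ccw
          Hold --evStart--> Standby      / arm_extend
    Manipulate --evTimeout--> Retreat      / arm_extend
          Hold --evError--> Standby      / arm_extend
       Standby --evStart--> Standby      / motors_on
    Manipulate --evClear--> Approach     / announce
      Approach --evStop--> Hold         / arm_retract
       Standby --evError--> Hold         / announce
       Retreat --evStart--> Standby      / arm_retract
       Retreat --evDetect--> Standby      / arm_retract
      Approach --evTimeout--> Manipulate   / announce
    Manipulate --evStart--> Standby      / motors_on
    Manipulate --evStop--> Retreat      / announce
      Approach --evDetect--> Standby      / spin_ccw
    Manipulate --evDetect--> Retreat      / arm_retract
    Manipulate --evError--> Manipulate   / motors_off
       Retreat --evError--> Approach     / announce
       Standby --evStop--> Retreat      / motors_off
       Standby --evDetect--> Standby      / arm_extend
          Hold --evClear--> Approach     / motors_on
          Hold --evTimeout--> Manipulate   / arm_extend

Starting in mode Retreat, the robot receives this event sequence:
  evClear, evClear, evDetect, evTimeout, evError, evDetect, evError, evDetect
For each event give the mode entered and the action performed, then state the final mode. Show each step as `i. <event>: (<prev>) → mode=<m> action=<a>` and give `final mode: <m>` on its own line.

final mode: Approach

1. evClear: (Retreat) → mode=Retreat action=motors_on
2. evClear: (Retreat) → mode=Retreat action=motors_on
3. evDetect: (Retreat) → mode=Standby action=arm_retract
4. evTimeout: (Standby) → mode=Approach action=spin_ccw
5. evError: (Approach) → mode=Standby action=motors_off
6. evDetect: (Standby) → mode=Standby action=arm_extend
7. evError: (Standby) → mode=Hold action=announce
8. evDetect: (Hold) → mode=Approach action=motors_off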